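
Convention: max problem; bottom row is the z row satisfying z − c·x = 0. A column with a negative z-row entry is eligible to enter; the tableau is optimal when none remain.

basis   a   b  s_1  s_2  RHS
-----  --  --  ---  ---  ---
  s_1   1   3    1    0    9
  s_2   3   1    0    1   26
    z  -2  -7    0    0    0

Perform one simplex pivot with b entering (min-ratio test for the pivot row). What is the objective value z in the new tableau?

21

Ratio test on column b — row 1: 9/3 = 3; row 2: 26/1 = 26. Minimum is 3 at row 1 (s_1 leaves); pivot element 3.
Pivot on row 1; the z-row RHS becomes 0 − (-7)·3 = 21.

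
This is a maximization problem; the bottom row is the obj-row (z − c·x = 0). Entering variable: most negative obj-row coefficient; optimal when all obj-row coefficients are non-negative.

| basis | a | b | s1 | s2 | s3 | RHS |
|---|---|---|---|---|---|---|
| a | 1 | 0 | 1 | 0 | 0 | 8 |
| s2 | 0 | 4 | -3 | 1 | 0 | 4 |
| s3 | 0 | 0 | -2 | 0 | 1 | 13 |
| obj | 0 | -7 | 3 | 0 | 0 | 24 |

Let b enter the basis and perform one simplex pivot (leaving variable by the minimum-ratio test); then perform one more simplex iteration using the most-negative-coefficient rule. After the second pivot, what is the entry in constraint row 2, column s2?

1/4

Ratio test on column b — row 1: entry 0 ≤ 0; row 2: 4/4 = 1; row 3: entry 0 ≤ 0. Minimum is 1 at row 2 (s2 leaves); pivot element 4.
Divide row 2 by 4; eliminate column b from the other rows.
Second iteration: most negative obj-row entry is -9/4 in column s1, so s1 enters.
Ratio test on column s1 — row 1: 8/1 = 8; row 2: entry -3/4 ≤ 0; row 3: entry -2 ≤ 0. Minimum is 8 at row 1 (a leaves); pivot element 1.
Divide row 1 by 1; eliminate column s1 from the other rows.
After both pivots, the entry at constraint row 2, column s2 is 1/4.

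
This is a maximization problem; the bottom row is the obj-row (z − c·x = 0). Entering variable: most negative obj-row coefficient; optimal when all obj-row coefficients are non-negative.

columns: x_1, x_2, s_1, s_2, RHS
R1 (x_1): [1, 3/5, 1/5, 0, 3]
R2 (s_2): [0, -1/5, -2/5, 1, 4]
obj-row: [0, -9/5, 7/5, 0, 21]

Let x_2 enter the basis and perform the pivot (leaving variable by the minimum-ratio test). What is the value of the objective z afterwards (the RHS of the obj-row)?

Ratio test on column x_2 — row 1: 3/(3/5) = 5; row 2: entry -1/5 ≤ 0. Minimum is 5 at row 1 (x_1 leaves); pivot element 3/5.
Pivot on row 1; the obj-row RHS becomes 21 − (-9/5)·5 = 30.

30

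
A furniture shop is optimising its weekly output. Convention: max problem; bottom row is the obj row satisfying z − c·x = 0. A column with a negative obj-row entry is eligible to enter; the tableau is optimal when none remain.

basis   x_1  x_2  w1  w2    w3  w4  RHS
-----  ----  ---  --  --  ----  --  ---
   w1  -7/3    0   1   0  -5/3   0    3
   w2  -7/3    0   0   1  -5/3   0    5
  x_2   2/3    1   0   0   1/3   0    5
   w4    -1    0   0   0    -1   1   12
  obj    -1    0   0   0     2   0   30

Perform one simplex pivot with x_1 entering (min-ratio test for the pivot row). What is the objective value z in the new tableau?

Ratio test on column x_1 — row 1: entry -7/3 ≤ 0; row 2: entry -7/3 ≤ 0; row 3: 5/(2/3) = 15/2; row 4: entry -1 ≤ 0. Minimum is 15/2 at row 3 (x_2 leaves); pivot element 2/3.
Pivot on row 3; the obj-row RHS becomes 30 − (-1)·(15/2) = 75/2.

75/2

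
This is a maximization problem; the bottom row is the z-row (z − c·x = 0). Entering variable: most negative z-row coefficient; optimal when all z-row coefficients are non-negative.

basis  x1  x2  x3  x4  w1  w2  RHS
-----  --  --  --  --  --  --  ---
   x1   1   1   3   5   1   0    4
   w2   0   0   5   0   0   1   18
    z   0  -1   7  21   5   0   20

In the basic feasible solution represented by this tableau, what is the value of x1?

x1 is basic (row 1); its value is the RHS of that row, 4.

4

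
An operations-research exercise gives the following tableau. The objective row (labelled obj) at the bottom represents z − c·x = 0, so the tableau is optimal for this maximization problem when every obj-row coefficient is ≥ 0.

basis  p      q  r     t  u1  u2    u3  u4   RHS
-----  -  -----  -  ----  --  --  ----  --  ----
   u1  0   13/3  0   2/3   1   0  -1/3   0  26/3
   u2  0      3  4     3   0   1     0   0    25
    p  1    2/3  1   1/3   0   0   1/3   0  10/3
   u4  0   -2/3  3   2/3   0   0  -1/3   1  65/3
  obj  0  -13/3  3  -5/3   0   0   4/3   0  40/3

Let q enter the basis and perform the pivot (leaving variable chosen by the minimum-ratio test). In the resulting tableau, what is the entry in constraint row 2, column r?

4

Ratio test on column q — row 1: (26/3)/(13/3) = 2; row 2: 25/3 = 25/3; row 3: (10/3)/(2/3) = 5; row 4: entry -2/3 ≤ 0. Minimum is 2 at row 1 (u1 leaves); pivot element 13/3.
Divide row 1 by 13/3; eliminate column q from the other rows.
Row 2 update in column r: 4 − 3·0 = 4.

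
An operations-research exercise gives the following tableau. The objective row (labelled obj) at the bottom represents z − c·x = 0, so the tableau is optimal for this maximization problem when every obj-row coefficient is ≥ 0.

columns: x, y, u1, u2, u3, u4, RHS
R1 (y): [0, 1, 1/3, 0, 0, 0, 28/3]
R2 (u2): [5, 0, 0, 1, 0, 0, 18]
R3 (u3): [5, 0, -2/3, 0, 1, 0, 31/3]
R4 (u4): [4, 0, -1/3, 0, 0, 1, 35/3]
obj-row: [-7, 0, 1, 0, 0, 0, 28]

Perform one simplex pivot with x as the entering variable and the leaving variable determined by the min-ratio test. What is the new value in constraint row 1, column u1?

Ratio test on column x — row 1: entry 0 ≤ 0; row 2: 18/5 = 18/5; row 3: (31/3)/5 = 31/15; row 4: (35/3)/4 = 35/12. Minimum is 31/15 at row 3 (u3 leaves); pivot element 5.
Divide row 3 by 5; eliminate column x from the other rows.
Row 1 update in column u1: 1/3 − 0·(-2/15) = 1/3.

1/3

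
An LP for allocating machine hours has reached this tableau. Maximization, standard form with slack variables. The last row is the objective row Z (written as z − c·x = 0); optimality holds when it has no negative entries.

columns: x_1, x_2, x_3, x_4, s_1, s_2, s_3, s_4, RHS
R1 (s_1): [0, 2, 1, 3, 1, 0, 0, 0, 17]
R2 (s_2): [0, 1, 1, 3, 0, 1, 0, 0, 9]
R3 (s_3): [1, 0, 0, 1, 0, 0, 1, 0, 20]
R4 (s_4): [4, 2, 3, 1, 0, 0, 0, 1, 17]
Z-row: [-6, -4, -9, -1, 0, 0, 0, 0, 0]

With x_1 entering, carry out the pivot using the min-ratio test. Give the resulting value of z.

51/2

Ratio test on column x_1 — row 1: entry 0 ≤ 0; row 2: entry 0 ≤ 0; row 3: 20/1 = 20; row 4: 17/4 = 17/4. Minimum is 17/4 at row 4 (s_4 leaves); pivot element 4.
Pivot on row 4; the Z-row RHS becomes 0 − (-6)·(17/4) = 51/2.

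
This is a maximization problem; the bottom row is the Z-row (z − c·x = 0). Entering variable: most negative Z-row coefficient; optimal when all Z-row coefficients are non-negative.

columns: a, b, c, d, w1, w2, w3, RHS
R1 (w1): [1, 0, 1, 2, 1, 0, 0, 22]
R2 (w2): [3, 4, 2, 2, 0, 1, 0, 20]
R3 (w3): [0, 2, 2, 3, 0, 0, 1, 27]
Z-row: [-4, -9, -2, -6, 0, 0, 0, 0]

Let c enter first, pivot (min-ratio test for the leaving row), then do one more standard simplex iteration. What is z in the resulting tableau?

Ratio test on column c — row 1: 22/1 = 22; row 2: 20/2 = 10; row 3: 27/2 = 27/2. Minimum is 10 at row 2 (w2 leaves); pivot element 2.
Pivot on row 2; the Z-row RHS becomes 0 − (-2)·10 = 20.
Next entering variable (most negative Z-row entry -5): b.
Ratio test on column b — row 1: entry -2 ≤ 0; row 2: 10/2 = 5; row 3: entry -2 ≤ 0. Minimum is 5 at row 2 (c leaves); pivot element 2.
After the second pivot the Z-row RHS is 20 − (-5)·5 = 45.

45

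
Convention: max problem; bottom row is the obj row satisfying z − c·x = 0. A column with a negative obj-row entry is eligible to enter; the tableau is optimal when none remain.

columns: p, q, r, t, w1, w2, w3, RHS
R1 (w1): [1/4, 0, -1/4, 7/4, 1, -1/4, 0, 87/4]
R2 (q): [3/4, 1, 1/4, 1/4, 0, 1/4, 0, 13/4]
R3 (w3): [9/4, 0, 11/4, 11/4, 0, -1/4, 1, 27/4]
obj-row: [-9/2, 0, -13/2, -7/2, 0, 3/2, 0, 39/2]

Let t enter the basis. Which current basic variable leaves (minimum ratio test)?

w3

Column t entries and ratios — w1: (87/4)/(7/4) = 87/7; q: (13/4)/(1/4) = 13; w3: (27/4)/(11/4) = 27/11.
Smallest ratio is 27/11 in the row of w3, so w3 leaves.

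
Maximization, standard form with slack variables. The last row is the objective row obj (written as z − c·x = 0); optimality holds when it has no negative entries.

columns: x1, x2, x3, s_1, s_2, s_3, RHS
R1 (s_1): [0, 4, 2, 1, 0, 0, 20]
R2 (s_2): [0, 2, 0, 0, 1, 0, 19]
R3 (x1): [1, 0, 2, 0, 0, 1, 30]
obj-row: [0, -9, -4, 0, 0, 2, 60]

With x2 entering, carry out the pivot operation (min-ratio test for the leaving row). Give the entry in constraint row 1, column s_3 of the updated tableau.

Ratio test on column x2 — row 1: 20/4 = 5; row 2: 19/2 = 19/2; row 3: entry 0 ≤ 0. Minimum is 5 at row 1 (s_1 leaves); pivot element 4.
Divide row 1 by 4; eliminate column x2 from the other rows.
In the new row 1, the s_3 entry is the old entry divided by the pivot: 0/4 = 0.

0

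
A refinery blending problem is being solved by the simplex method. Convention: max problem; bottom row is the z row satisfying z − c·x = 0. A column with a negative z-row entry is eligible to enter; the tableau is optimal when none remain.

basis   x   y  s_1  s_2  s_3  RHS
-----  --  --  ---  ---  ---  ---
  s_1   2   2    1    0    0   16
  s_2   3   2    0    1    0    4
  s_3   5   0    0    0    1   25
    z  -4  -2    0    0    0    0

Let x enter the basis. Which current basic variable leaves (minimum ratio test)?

Column x entries and ratios — s_1: 16/2 = 8; s_2: 4/3 = 4/3; s_3: 25/5 = 5.
Smallest ratio is 4/3 in the row of s_2, so s_2 leaves.

s_2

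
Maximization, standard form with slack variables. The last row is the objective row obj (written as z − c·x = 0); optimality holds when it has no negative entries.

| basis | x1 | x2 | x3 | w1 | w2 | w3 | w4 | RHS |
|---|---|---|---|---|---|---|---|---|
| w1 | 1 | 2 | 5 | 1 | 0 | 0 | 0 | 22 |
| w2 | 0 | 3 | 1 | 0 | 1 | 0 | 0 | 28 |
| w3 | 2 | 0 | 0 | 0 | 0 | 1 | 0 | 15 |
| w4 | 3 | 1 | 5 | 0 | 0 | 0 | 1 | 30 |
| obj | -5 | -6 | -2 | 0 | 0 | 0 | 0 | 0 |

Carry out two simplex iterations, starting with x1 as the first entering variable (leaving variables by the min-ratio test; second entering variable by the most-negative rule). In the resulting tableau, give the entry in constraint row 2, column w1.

-3/2

Ratio test on column x1 — row 1: 22/1 = 22; row 2: entry 0 ≤ 0; row 3: 15/2 = 15/2; row 4: 30/3 = 10. Minimum is 15/2 at row 3 (w3 leaves); pivot element 2.
Divide row 3 by 2; eliminate column x1 from the other rows.
Second iteration: most negative obj-row entry is -6 in column x2, so x2 enters.
Ratio test on column x2 — row 1: (29/2)/2 = 29/4; row 2: 28/3 = 28/3; row 3: entry 0 ≤ 0; row 4: (15/2)/1 = 15/2. Minimum is 29/4 at row 1 (w1 leaves); pivot element 2.
Divide row 1 by 2; eliminate column x2 from the other rows.
After both pivots, the entry at constraint row 2, column w1 is -3/2.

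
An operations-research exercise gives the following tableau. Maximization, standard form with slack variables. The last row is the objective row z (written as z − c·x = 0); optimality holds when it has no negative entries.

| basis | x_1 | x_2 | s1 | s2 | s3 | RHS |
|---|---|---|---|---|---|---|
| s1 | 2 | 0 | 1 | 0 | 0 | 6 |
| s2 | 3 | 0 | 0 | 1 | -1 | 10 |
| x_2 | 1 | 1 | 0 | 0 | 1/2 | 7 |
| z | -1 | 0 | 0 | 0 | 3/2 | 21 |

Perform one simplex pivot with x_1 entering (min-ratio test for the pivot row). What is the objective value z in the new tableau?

24

Ratio test on column x_1 — row 1: 6/2 = 3; row 2: 10/3 = 10/3; row 3: 7/1 = 7. Minimum is 3 at row 1 (s1 leaves); pivot element 2.
Pivot on row 1; the z-row RHS becomes 21 − (-1)·3 = 24.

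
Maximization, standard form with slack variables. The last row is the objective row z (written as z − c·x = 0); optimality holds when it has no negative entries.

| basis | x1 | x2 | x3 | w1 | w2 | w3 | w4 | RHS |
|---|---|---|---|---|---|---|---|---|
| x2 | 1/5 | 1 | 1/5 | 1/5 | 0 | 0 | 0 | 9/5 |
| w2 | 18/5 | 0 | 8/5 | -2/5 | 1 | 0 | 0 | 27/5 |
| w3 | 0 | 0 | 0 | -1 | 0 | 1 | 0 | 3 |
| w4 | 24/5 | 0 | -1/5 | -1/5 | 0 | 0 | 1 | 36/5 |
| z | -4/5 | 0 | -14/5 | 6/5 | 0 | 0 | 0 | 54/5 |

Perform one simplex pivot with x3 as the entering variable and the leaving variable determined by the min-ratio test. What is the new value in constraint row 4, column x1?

Ratio test on column x3 — row 1: (9/5)/(1/5) = 9; row 2: (27/5)/(8/5) = 27/8; row 3: entry 0 ≤ 0; row 4: entry -1/5 ≤ 0. Minimum is 27/8 at row 2 (w2 leaves); pivot element 8/5.
Divide row 2 by 8/5; eliminate column x3 from the other rows.
Row 4 update in column x1: 24/5 − (-1/5)·(9/4) = 21/4.

21/4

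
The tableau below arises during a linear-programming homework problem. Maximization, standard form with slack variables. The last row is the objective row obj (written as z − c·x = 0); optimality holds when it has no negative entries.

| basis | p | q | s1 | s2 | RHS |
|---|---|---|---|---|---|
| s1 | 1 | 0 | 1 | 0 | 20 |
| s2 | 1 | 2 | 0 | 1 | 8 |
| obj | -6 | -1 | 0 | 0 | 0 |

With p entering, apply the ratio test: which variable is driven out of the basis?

Column p entries and ratios — s1: 20/1 = 20; s2: 8/1 = 8.
Smallest ratio is 8 in the row of s2, so s2 leaves.

s2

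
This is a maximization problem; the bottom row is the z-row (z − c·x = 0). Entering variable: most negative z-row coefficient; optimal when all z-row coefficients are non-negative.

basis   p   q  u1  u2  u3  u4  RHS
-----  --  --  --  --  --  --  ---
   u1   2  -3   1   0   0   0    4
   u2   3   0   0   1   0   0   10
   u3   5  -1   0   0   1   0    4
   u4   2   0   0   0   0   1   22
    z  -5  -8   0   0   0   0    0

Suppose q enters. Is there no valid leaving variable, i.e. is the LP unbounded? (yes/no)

yes

Every constraint-row entry in column q is ≤ 0, so increasing q is unbounded.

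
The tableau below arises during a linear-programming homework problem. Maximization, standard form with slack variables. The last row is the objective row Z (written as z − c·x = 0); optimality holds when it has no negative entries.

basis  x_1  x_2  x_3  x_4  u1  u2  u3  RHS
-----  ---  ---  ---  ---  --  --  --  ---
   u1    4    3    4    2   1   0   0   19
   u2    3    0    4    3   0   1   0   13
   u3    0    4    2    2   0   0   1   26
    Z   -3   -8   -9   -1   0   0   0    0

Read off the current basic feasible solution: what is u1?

19

u1 is basic (row 1); its value is the RHS of that row, 19.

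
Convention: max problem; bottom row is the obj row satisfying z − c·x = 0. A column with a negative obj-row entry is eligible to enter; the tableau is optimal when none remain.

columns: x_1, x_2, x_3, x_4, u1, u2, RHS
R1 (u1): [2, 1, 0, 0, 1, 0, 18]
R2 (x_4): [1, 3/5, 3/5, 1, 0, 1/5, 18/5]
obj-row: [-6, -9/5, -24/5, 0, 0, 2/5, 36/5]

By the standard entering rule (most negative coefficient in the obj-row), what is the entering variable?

x_1

Negative obj-row entries: x_1: -6, x_2: -9/5, x_3: -24/5.
The most negative is -6 in column x_1, so x_1 enters.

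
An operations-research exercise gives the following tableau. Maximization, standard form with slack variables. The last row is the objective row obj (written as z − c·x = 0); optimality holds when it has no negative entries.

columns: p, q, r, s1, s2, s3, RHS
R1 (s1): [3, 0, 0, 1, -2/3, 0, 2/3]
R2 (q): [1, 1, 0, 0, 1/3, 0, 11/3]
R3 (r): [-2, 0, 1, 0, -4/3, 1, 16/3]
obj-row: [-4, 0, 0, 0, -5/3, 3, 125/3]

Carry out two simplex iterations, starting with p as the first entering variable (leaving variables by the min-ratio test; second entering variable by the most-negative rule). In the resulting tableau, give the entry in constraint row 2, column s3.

0

Ratio test on column p — row 1: (2/3)/3 = 2/9; row 2: (11/3)/1 = 11/3; row 3: entry -2 ≤ 0. Minimum is 2/9 at row 1 (s1 leaves); pivot element 3.
Divide row 1 by 3; eliminate column p from the other rows.
Second iteration: most negative obj-row entry is -23/9 in column s2, so s2 enters.
Ratio test on column s2 — row 1: entry -2/9 ≤ 0; row 2: (31/9)/(5/9) = 31/5; row 3: entry -16/9 ≤ 0. Minimum is 31/5 at row 2 (q leaves); pivot element 5/9.
Divide row 2 by 5/9; eliminate column s2 from the other rows.
After both pivots, the entry at constraint row 2, column s3 is 0.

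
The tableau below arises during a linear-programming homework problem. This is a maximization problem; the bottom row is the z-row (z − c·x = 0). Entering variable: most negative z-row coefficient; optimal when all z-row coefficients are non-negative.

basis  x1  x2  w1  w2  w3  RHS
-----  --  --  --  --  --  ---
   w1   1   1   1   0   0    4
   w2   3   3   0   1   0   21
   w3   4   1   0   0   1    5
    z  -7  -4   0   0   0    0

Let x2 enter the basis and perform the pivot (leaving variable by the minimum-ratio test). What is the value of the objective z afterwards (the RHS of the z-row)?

Ratio test on column x2 — row 1: 4/1 = 4; row 2: 21/3 = 7; row 3: 5/1 = 5. Minimum is 4 at row 1 (w1 leaves); pivot element 1.
Pivot on row 1; the z-row RHS becomes 0 − (-4)·4 = 16.

16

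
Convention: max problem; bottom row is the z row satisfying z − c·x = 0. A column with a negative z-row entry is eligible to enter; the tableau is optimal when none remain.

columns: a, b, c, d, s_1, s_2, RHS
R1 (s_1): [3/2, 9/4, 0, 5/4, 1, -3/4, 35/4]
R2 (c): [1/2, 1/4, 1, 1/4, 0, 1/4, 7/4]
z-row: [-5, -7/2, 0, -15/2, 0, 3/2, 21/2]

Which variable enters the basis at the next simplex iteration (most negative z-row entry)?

d

Negative z-row entries: a: -5, b: -7/2, d: -15/2.
The most negative is -15/2 in column d, so d enters.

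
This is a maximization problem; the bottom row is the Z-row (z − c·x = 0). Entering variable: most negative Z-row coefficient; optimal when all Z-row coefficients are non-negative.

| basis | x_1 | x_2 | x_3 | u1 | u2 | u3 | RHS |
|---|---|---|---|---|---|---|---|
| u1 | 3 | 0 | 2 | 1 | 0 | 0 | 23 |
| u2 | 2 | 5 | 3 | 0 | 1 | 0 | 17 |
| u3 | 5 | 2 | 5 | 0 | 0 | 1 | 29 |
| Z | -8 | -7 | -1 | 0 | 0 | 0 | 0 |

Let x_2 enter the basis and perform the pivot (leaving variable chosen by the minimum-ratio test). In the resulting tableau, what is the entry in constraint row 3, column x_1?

Ratio test on column x_2 — row 1: entry 0 ≤ 0; row 2: 17/5 = 17/5; row 3: 29/2 = 29/2. Minimum is 17/5 at row 2 (u2 leaves); pivot element 5.
Divide row 2 by 5; eliminate column x_2 from the other rows.
Row 3 update in column x_1: 5 − 2·(2/5) = 21/5.

21/5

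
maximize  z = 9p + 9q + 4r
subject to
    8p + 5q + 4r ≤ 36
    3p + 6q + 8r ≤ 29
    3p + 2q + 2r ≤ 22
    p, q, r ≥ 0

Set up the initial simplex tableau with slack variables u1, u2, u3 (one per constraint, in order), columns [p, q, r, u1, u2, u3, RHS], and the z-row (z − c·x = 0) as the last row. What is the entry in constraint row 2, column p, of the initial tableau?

3

Constraint 2 has coefficient 3 on p.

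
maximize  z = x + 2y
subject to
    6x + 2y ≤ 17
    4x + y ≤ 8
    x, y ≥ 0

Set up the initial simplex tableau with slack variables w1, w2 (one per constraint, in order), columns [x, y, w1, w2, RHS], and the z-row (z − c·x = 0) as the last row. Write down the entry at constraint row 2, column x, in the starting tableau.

4

Constraint 2 has coefficient 4 on x.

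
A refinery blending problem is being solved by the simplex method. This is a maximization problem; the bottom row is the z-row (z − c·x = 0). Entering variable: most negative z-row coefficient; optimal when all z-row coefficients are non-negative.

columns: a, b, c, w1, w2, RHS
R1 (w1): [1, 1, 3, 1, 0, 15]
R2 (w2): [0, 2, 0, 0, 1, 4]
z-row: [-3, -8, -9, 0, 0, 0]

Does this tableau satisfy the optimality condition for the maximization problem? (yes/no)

The z-row has a negative entry -9 in column c, so it is not optimal.

no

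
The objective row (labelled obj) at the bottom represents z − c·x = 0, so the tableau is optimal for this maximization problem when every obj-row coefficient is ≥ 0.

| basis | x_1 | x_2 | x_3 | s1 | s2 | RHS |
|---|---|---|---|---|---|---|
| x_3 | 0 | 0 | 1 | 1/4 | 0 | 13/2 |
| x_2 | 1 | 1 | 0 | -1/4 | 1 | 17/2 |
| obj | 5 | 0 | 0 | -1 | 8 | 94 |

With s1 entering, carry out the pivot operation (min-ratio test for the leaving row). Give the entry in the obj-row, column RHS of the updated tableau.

Ratio test on column s1 — row 1: (13/2)/(1/4) = 26; row 2: entry -1/4 ≤ 0. Minimum is 26 at row 1 (x_3 leaves); pivot element 1/4.
Divide row 1 by 1/4; eliminate column s1 from the other rows.
obj-row update in column RHS: 94 − (-1)·26 = 120.

120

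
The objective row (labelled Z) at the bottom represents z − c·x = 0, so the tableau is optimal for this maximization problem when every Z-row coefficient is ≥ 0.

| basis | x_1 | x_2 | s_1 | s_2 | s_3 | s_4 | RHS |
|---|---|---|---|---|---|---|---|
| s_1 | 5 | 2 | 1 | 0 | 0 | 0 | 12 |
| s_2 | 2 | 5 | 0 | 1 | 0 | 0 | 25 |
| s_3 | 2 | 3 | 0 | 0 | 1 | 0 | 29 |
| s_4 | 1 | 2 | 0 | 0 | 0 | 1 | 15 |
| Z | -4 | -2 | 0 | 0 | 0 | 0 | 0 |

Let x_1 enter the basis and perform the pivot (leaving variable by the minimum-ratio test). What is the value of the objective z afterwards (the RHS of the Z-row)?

48/5

Ratio test on column x_1 — row 1: 12/5 = 12/5; row 2: 25/2 = 25/2; row 3: 29/2 = 29/2; row 4: 15/1 = 15. Minimum is 12/5 at row 1 (s_1 leaves); pivot element 5.
Pivot on row 1; the Z-row RHS becomes 0 − (-4)·(12/5) = 48/5.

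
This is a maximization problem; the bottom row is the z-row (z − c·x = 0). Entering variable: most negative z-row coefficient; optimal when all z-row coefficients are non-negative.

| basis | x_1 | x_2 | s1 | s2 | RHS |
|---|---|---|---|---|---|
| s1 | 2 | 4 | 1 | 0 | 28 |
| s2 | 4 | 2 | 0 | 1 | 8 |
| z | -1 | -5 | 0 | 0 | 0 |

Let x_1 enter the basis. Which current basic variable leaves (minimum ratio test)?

Column x_1 entries and ratios — s1: 28/2 = 14; s2: 8/4 = 2.
Smallest ratio is 2 in the row of s2, so s2 leaves.

s2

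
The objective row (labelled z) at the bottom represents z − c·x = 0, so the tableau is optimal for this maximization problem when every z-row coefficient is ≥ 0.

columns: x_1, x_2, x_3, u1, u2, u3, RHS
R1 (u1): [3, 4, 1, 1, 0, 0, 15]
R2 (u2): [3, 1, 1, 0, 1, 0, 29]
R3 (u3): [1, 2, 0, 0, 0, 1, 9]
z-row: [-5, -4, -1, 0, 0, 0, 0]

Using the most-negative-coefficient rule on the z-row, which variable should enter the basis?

Negative z-row entries: x_1: -5, x_2: -4, x_3: -1.
The most negative is -5 in column x_1, so x_1 enters.

x_1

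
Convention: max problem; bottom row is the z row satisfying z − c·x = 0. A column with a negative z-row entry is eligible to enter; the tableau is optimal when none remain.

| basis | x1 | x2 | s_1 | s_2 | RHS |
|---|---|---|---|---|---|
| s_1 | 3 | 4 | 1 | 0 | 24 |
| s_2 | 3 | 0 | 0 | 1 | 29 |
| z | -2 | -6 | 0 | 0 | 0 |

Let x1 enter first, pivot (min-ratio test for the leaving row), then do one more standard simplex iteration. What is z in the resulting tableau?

Ratio test on column x1 — row 1: 24/3 = 8; row 2: 29/3 = 29/3. Minimum is 8 at row 1 (s_1 leaves); pivot element 3.
Pivot on row 1; the z-row RHS becomes 0 − (-2)·8 = 16.
Next entering variable (most negative z-row entry -10/3): x2.
Ratio test on column x2 — row 1: 8/(4/3) = 6; row 2: entry -4 ≤ 0. Minimum is 6 at row 1 (x1 leaves); pivot element 4/3.
After the second pivot the z-row RHS is 16 − (-10/3)·6 = 36.

36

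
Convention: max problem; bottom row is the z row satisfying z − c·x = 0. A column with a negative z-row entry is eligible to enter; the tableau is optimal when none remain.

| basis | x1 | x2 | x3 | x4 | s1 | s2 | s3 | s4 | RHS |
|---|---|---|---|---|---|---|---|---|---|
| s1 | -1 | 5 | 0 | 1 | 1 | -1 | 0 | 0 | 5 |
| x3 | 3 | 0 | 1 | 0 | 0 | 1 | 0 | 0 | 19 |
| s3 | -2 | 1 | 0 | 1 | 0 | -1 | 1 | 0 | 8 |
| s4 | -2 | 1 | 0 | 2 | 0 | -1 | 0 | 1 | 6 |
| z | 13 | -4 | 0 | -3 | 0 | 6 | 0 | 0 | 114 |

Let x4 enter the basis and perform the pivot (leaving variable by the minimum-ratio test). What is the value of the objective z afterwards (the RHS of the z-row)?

Ratio test on column x4 — row 1: 5/1 = 5; row 2: entry 0 ≤ 0; row 3: 8/1 = 8; row 4: 6/2 = 3. Minimum is 3 at row 4 (s4 leaves); pivot element 2.
Pivot on row 4; the z-row RHS becomes 114 − (-3)·3 = 123.

123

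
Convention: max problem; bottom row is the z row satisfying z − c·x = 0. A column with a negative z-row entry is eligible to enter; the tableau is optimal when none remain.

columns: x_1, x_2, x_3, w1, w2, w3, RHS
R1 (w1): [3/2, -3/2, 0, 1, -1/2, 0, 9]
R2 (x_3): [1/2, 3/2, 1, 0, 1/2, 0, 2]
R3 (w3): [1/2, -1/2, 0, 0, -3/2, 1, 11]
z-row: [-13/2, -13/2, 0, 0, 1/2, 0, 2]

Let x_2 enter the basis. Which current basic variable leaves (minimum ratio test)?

Column x_2 entries and ratios — w1: -3/2 ≤ 0, skip; x_3: 2/(3/2) = 4/3; w3: -1/2 ≤ 0, skip.
Smallest ratio is 4/3 in the row of x_3, so x_3 leaves.

x_3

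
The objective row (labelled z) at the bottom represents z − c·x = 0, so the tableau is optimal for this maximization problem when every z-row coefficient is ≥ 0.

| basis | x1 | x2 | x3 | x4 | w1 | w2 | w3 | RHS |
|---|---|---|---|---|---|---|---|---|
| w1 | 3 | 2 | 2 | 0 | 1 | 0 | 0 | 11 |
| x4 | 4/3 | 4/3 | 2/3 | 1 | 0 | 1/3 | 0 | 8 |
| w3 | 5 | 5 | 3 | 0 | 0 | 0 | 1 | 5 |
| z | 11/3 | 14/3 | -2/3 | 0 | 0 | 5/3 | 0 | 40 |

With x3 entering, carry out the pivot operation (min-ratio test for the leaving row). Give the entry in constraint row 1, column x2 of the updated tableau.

-4/3

Ratio test on column x3 — row 1: 11/2 = 11/2; row 2: 8/(2/3) = 12; row 3: 5/3 = 5/3. Minimum is 5/3 at row 3 (w3 leaves); pivot element 3.
Divide row 3 by 3; eliminate column x3 from the other rows.
Row 1 update in column x2: 2 − 2·(5/3) = -4/3.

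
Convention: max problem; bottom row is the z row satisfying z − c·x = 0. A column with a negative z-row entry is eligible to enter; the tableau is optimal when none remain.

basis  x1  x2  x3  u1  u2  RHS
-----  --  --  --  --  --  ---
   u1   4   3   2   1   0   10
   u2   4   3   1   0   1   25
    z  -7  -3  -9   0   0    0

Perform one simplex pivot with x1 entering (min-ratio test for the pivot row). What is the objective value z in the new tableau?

Ratio test on column x1 — row 1: 10/4 = 5/2; row 2: 25/4 = 25/4. Minimum is 5/2 at row 1 (u1 leaves); pivot element 4.
Pivot on row 1; the z-row RHS becomes 0 − (-7)·(5/2) = 35/2.

35/2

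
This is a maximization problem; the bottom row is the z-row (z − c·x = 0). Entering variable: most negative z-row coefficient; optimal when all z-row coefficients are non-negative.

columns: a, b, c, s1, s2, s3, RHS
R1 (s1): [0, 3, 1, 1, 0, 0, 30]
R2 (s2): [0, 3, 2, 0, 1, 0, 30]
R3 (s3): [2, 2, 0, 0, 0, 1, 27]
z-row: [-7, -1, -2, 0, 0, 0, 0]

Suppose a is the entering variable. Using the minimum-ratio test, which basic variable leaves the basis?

s3

Column a entries and ratios — s1: 0 ≤ 0, skip; s2: 0 ≤ 0, skip; s3: 27/2 = 27/2.
Smallest ratio is 27/2 in the row of s3, so s3 leaves.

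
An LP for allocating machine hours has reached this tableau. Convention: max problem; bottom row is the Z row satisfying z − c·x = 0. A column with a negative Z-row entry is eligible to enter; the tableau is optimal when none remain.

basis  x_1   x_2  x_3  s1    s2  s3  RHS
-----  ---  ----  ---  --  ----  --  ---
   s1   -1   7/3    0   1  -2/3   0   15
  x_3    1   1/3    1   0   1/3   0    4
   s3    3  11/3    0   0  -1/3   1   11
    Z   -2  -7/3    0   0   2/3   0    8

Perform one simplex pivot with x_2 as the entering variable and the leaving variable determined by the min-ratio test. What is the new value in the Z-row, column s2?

Ratio test on column x_2 — row 1: 15/(7/3) = 45/7; row 2: 4/(1/3) = 12; row 3: 11/(11/3) = 3. Minimum is 3 at row 3 (s3 leaves); pivot element 11/3.
Divide row 3 by 11/3; eliminate column x_2 from the other rows.
Z-row update in column s2: 2/3 − (-7/3)·(-1/11) = 5/11.

5/11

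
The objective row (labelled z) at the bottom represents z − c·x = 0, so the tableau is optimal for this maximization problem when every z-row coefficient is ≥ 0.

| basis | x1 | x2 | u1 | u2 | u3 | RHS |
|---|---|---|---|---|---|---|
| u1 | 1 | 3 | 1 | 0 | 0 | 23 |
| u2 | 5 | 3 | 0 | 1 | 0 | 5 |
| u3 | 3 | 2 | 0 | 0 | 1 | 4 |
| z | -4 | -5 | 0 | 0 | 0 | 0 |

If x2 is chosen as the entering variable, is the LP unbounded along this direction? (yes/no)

Column x2 has positive entries in row(s) 1, 2, 3, so the ratio test bounds it — not unbounded.

no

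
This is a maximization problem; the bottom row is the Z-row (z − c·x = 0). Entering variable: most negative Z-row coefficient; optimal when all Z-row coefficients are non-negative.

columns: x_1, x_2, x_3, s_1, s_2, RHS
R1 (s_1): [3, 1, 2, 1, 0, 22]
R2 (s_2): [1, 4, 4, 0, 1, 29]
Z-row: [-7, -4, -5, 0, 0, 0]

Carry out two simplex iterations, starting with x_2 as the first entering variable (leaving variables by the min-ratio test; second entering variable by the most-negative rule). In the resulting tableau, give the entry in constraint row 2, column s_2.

Ratio test on column x_2 — row 1: 22/1 = 22; row 2: 29/4 = 29/4. Minimum is 29/4 at row 2 (s_2 leaves); pivot element 4.
Divide row 2 by 4; eliminate column x_2 from the other rows.
Second iteration: most negative Z-row entry is -6 in column x_1, so x_1 enters.
Ratio test on column x_1 — row 1: (59/4)/(11/4) = 59/11; row 2: (29/4)/(1/4) = 29. Minimum is 59/11 at row 1 (s_1 leaves); pivot element 11/4.
Divide row 1 by 11/4; eliminate column x_1 from the other rows.
After both pivots, the entry at constraint row 2, column s_2 is 3/11.

3/11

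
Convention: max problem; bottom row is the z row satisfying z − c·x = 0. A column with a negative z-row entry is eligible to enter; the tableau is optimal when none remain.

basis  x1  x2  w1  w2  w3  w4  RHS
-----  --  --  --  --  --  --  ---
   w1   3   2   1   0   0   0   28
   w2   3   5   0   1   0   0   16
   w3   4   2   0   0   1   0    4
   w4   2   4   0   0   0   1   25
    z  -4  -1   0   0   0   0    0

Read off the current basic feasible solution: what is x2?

x2 is not in the basis, so in the current basic feasible solution x2 = 0.

0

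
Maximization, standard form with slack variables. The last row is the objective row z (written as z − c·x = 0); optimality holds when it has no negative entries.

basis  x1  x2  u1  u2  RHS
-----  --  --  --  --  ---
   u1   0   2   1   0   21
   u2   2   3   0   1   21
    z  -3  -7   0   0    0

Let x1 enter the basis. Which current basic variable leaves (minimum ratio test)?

Column x1 entries and ratios — u1: 0 ≤ 0, skip; u2: 21/2 = 21/2.
Smallest ratio is 21/2 in the row of u2, so u2 leaves.

u2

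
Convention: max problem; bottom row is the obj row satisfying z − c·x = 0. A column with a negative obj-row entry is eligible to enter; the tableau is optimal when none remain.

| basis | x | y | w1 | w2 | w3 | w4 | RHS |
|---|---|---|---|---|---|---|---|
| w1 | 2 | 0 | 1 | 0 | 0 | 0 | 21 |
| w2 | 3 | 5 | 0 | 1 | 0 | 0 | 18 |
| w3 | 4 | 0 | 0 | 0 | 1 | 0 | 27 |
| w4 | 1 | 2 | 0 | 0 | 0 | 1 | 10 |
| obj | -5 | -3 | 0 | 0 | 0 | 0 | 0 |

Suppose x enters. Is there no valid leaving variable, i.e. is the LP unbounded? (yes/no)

no

Column x has positive entries in row(s) 1, 2, 3, 4, so the ratio test bounds it — not unbounded.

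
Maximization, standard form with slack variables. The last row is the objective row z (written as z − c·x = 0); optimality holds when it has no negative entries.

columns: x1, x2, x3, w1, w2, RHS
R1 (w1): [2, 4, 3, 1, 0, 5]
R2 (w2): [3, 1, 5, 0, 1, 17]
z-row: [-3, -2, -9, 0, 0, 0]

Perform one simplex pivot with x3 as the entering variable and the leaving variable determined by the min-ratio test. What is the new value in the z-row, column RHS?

15

Ratio test on column x3 — row 1: 5/3 = 5/3; row 2: 17/5 = 17/5. Minimum is 5/3 at row 1 (w1 leaves); pivot element 3.
Divide row 1 by 3; eliminate column x3 from the other rows.
z-row update in column RHS: 0 − (-9)·(5/3) = 15.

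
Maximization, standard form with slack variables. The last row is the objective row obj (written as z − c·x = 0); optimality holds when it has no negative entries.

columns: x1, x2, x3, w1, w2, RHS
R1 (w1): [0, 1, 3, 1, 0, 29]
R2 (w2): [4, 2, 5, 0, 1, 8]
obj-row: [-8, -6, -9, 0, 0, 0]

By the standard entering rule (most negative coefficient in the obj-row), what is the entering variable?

x3

Negative obj-row entries: x1: -8, x2: -6, x3: -9.
The most negative is -9 in column x3, so x3 enters.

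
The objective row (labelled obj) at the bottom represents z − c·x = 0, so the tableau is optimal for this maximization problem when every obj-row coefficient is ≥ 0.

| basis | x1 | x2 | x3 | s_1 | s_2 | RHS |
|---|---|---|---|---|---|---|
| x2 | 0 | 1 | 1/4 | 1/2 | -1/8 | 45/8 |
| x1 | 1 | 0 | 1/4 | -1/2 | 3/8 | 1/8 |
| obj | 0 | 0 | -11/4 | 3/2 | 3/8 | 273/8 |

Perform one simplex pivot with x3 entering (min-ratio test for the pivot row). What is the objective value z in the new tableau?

Ratio test on column x3 — row 1: (45/8)/(1/4) = 45/2; row 2: (1/8)/(1/4) = 1/2. Minimum is 1/2 at row 2 (x1 leaves); pivot element 1/4.
Pivot on row 2; the obj-row RHS becomes 273/8 − (-11/4)·(1/2) = 71/2.

71/2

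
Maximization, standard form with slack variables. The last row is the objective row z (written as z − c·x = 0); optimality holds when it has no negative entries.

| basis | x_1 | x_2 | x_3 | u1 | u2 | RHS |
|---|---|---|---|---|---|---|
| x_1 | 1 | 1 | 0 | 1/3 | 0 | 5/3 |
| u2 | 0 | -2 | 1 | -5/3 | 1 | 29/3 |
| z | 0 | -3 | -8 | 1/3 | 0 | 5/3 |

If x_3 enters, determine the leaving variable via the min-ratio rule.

u2

Column x_3 entries and ratios — x_1: 0 ≤ 0, skip; u2: (29/3)/1 = 29/3.
Smallest ratio is 29/3 in the row of u2, so u2 leaves.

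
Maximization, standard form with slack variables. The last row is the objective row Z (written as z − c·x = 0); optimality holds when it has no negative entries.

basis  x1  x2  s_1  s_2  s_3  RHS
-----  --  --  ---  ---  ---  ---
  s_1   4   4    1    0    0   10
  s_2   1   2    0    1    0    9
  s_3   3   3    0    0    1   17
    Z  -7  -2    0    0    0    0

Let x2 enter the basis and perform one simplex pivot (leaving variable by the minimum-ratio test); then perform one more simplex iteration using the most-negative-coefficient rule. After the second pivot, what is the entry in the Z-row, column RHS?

Ratio test on column x2 — row 1: 10/4 = 5/2; row 2: 9/2 = 9/2; row 3: 17/3 = 17/3. Minimum is 5/2 at row 1 (s_1 leaves); pivot element 4.
Divide row 1 by 4; eliminate column x2 from the other rows.
Second iteration: most negative Z-row entry is -5 in column x1, so x1 enters.
Ratio test on column x1 — row 1: (5/2)/1 = 5/2; row 2: entry -1 ≤ 0; row 3: entry 0 ≤ 0. Minimum is 5/2 at row 1 (x2 leaves); pivot element 1.
Divide row 1 by 1; eliminate column x1 from the other rows.
After both pivots, the entry at the Z-row, column RHS is 35/2.

35/2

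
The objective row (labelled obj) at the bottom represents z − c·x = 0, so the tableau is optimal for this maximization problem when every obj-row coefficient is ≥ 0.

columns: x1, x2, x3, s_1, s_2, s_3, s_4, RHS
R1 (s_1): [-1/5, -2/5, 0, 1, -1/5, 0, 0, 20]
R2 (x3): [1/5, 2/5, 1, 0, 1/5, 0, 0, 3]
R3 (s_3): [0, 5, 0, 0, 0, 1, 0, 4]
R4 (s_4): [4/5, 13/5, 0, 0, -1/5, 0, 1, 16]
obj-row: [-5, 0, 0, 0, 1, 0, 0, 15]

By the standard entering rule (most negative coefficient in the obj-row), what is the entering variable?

x1

Negative obj-row entries: x1: -5.
The most negative is -5 in column x1, so x1 enters.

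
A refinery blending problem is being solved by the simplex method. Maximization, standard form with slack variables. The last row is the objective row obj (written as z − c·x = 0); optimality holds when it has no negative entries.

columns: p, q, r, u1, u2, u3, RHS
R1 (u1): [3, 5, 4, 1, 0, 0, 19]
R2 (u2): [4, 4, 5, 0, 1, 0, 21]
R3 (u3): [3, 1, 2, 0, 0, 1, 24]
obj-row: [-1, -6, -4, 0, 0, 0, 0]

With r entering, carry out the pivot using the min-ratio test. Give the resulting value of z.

84/5

Ratio test on column r — row 1: 19/4 = 19/4; row 2: 21/5 = 21/5; row 3: 24/2 = 12. Minimum is 21/5 at row 2 (u2 leaves); pivot element 5.
Pivot on row 2; the obj-row RHS becomes 0 − (-4)·(21/5) = 84/5.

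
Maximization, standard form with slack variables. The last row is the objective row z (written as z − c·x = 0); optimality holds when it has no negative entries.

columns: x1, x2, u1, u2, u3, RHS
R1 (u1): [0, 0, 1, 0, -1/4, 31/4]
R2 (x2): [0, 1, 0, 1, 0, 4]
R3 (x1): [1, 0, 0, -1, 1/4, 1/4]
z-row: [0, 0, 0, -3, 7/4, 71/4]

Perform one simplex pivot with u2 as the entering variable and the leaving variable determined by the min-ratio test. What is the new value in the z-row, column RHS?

Ratio test on column u2 — row 1: entry 0 ≤ 0; row 2: 4/1 = 4; row 3: entry -1 ≤ 0. Minimum is 4 at row 2 (x2 leaves); pivot element 1.
Divide row 2 by 1; eliminate column u2 from the other rows.
z-row update in column RHS: 71/4 − (-3)·4 = 119/4.

119/4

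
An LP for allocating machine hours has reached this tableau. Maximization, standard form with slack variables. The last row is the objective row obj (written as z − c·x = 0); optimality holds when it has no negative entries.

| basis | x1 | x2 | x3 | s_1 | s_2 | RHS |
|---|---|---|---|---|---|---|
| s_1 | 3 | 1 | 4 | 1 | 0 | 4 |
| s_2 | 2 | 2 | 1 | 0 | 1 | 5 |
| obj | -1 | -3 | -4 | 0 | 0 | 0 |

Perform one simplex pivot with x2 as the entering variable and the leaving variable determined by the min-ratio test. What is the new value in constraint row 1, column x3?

Ratio test on column x2 — row 1: 4/1 = 4; row 2: 5/2 = 5/2. Minimum is 5/2 at row 2 (s_2 leaves); pivot element 2.
Divide row 2 by 2; eliminate column x2 from the other rows.
Row 1 update in column x3: 4 − 1·(1/2) = 7/2.

7/2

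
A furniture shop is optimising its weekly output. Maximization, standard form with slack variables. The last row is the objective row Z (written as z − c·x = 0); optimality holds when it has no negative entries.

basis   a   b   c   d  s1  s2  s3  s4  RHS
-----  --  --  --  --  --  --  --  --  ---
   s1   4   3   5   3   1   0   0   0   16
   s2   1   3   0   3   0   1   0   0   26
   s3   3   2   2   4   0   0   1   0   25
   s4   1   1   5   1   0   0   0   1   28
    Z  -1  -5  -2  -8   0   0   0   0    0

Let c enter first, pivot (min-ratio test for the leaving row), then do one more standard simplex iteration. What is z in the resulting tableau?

128/3

Ratio test on column c — row 1: 16/5 = 16/5; row 2: entry 0 ≤ 0; row 3: 25/2 = 25/2; row 4: 28/5 = 28/5. Minimum is 16/5 at row 1 (s1 leaves); pivot element 5.
Pivot on row 1; the Z-row RHS becomes 0 − (-2)·(16/5) = 32/5.
Next entering variable (most negative Z-row entry -34/5): d.
Ratio test on column d — row 1: (16/5)/(3/5) = 16/3; row 2: 26/3 = 26/3; row 3: (93/5)/(14/5) = 93/14; row 4: entry -2 ≤ 0. Minimum is 16/3 at row 1 (c leaves); pivot element 3/5.
After the second pivot the Z-row RHS is 32/5 − (-34/5)·(16/3) = 128/3.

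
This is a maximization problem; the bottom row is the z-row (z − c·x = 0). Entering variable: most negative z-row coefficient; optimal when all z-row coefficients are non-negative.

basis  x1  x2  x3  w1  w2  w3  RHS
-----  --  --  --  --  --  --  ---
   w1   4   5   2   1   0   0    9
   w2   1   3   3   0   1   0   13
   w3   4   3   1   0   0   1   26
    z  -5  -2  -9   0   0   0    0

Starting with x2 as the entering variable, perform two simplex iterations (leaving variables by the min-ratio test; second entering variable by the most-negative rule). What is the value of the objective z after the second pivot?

344/9

Ratio test on column x2 — row 1: 9/5 = 9/5; row 2: 13/3 = 13/3; row 3: 26/3 = 26/3. Minimum is 9/5 at row 1 (w1 leaves); pivot element 5.
Pivot on row 1; the z-row RHS becomes 0 − (-2)·(9/5) = 18/5.
Next entering variable (most negative z-row entry -41/5): x3.
Ratio test on column x3 — row 1: (9/5)/(2/5) = 9/2; row 2: (38/5)/(9/5) = 38/9; row 3: entry -1/5 ≤ 0. Minimum is 38/9 at row 2 (w2 leaves); pivot element 9/5.
After the second pivot the z-row RHS is 18/5 − (-41/5)·(38/9) = 344/9.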